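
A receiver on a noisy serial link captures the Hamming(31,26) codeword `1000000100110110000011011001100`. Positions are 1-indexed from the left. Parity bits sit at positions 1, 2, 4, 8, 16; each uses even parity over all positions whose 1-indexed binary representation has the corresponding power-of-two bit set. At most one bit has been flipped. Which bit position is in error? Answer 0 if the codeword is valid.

s1: b1⊕b3⊕b5⊕b7⊕b9⊕b11⊕b13⊕b15⊕b17⊕b19⊕b21⊕b23⊕b25⊕b27⊕b29⊕b31 = 1⊕0⊕0⊕0⊕0⊕1⊕0⊕1⊕0⊕0⊕1⊕0⊕1⊕0⊕1⊕0 = 0
s2: b2⊕b3⊕b6⊕b7⊕b10⊕b11⊕b14⊕b15⊕b18⊕b19⊕b22⊕b23⊕b26⊕b27⊕b30⊕b31 = 0⊕0⊕0⊕0⊕0⊕1⊕1⊕1⊕0⊕0⊕1⊕0⊕0⊕0⊕0⊕0 = 0
s4: b4⊕b5⊕b6⊕b7⊕b12⊕b13⊕b14⊕b15⊕b20⊕b21⊕b22⊕b23⊕b28⊕b29⊕b30⊕b31 = 0⊕0⊕0⊕0⊕1⊕0⊕1⊕1⊕0⊕1⊕1⊕0⊕1⊕1⊕0⊕0 = 1
s8: b8⊕b9⊕b10⊕b11⊕b12⊕b13⊕b14⊕b15⊕b24⊕b25⊕b26⊕b27⊕b28⊕b29⊕b30⊕b31 = 1⊕0⊕0⊕1⊕1⊕0⊕1⊕1⊕1⊕1⊕0⊕0⊕1⊕1⊕0⊕0 = 1
s16: b16⊕b17⊕b18⊕b19⊕b20⊕b21⊕b22⊕b23⊕b24⊕b25⊕b26⊕b27⊕b28⊕b29⊕b30⊕b31 = 0⊕0⊕0⊕0⊕0⊕1⊕1⊕0⊕1⊕1⊕0⊕0⊕1⊕1⊕0⊕0 = 0
Syndrome (s16...s1) = 01100 → position 12.

12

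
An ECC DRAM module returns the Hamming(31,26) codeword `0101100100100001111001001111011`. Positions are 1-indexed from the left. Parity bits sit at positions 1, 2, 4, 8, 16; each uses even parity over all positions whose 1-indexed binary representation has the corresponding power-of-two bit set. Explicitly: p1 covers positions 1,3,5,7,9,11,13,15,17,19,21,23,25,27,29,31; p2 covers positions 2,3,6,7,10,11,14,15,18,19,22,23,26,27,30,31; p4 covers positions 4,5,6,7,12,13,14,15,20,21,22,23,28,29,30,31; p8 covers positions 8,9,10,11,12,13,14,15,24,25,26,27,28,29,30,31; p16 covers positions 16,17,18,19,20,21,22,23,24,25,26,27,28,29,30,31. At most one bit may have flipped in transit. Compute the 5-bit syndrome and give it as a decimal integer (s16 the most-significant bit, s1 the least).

s1: b1⊕b3⊕b5⊕b7⊕b9⊕b11⊕b13⊕b15⊕b17⊕b19⊕b21⊕b23⊕b25⊕b27⊕b29⊕b31 = 0⊕0⊕1⊕0⊕0⊕1⊕0⊕0⊕1⊕1⊕0⊕0⊕1⊕1⊕0⊕1 = 1
s2: b2⊕b3⊕b6⊕b7⊕b10⊕b11⊕b14⊕b15⊕b18⊕b19⊕b22⊕b23⊕b26⊕b27⊕b30⊕b31 = 1⊕0⊕0⊕0⊕0⊕1⊕0⊕0⊕1⊕1⊕1⊕0⊕1⊕1⊕1⊕1 = 1
s4: b4⊕b5⊕b6⊕b7⊕b12⊕b13⊕b14⊕b15⊕b20⊕b21⊕b22⊕b23⊕b28⊕b29⊕b30⊕b31 = 1⊕1⊕0⊕0⊕0⊕0⊕0⊕0⊕0⊕0⊕1⊕0⊕1⊕0⊕1⊕1 = 0
s8: b8⊕b9⊕b10⊕b11⊕b12⊕b13⊕b14⊕b15⊕b24⊕b25⊕b26⊕b27⊕b28⊕b29⊕b30⊕b31 = 1⊕0⊕0⊕1⊕0⊕0⊕0⊕0⊕0⊕1⊕1⊕1⊕1⊕0⊕1⊕1 = 0
s16: b16⊕b17⊕b18⊕b19⊕b20⊕b21⊕b22⊕b23⊕b24⊕b25⊕b26⊕b27⊕b28⊕b29⊕b30⊕b31 = 1⊕1⊕1⊕1⊕0⊕0⊕1⊕0⊕0⊕1⊕1⊕1⊕1⊕0⊕1⊕1 = 1
Syndrome (s16...s1) = 10011 → position 19.

19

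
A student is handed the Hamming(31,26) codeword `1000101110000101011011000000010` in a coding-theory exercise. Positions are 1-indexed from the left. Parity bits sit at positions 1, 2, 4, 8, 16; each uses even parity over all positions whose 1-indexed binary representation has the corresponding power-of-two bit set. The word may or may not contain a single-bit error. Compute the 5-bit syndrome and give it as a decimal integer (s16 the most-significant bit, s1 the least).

s1: b1⊕b3⊕b5⊕b7⊕b9⊕b11⊕b13⊕b15⊕b17⊕b19⊕b21⊕b23⊕b25⊕b27⊕b29⊕b31 = 1⊕0⊕1⊕1⊕1⊕0⊕0⊕0⊕0⊕1⊕1⊕0⊕0⊕0⊕0⊕0 = 0
s2: b2⊕b3⊕b6⊕b7⊕b10⊕b11⊕b14⊕b15⊕b18⊕b19⊕b22⊕b23⊕b26⊕b27⊕b30⊕b31 = 0⊕0⊕0⊕1⊕0⊕0⊕1⊕0⊕1⊕1⊕1⊕0⊕0⊕0⊕1⊕0 = 0
s4: b4⊕b5⊕b6⊕b7⊕b12⊕b13⊕b14⊕b15⊕b20⊕b21⊕b22⊕b23⊕b28⊕b29⊕b30⊕b31 = 0⊕1⊕0⊕1⊕0⊕0⊕1⊕0⊕0⊕1⊕1⊕0⊕0⊕0⊕1⊕0 = 0
s8: b8⊕b9⊕b10⊕b11⊕b12⊕b13⊕b14⊕b15⊕b24⊕b25⊕b26⊕b27⊕b28⊕b29⊕b30⊕b31 = 1⊕1⊕0⊕0⊕0⊕0⊕1⊕0⊕0⊕0⊕0⊕0⊕0⊕0⊕1⊕0 = 0
s16: b16⊕b17⊕b18⊕b19⊕b20⊕b21⊕b22⊕b23⊕b24⊕b25⊕b26⊕b27⊕b28⊕b29⊕b30⊕b31 = 1⊕0⊕1⊕1⊕0⊕1⊕1⊕0⊕0⊕0⊕0⊕0⊕0⊕0⊕1⊕0 = 0
Syndrome (s16...s1) = 00000 → position 0 (no error).

0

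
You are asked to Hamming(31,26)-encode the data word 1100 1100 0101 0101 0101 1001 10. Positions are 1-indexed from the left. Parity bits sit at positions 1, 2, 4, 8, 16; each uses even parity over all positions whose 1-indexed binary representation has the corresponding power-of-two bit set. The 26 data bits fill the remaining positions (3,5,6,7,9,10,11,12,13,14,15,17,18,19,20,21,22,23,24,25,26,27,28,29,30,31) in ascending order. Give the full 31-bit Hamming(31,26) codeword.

1110100111000100101010101100110

Place data bits at non-power-of-two positions: b3=1, b5=1, b6=0, b7=0, b9=1, b10=1, b11=0, b12=0, b13=0, b14=1, b15=0, b17=1, b18=0, b19=1, b20=0, b21=1, b22=0, b23=1, b24=0, b25=1, b26=1, b27=0, b28=0, b29=1, b30=1, b31=0.
p1 = XOR of data positions {3,5,7,9,11,13,15,17,19,21,23,25,27,29,31} = 1⊕1⊕0⊕1⊕0⊕0⊕0⊕1⊕1⊕1⊕1⊕1⊕0⊕1⊕0 = 1
p2 = XOR of data positions {3,6,7,10,11,14,15,18,19,22,23,26,27,30,31} = 1⊕0⊕0⊕1⊕0⊕1⊕0⊕0⊕1⊕0⊕1⊕1⊕0⊕1⊕0 = 1
p4 = XOR of data positions {5,6,7,12,13,14,15,20,21,22,23,28,29,30,31} = 1⊕0⊕0⊕0⊕0⊕1⊕0⊕0⊕1⊕0⊕1⊕0⊕1⊕1⊕0 = 0
p8 = XOR of data positions {9,10,11,12,13,14,15,24,25,26,27,28,29,30,31} = 1⊕1⊕0⊕0⊕0⊕1⊕0⊕0⊕1⊕1⊕0⊕0⊕1⊕1⊕0 = 1
p16 = XOR of data positions {17,18,19,20,21,22,23,24,25,26,27,28,29,30,31} = 1⊕0⊕1⊕0⊕1⊕0⊕1⊕0⊕1⊕1⊕0⊕0⊕1⊕1⊕0 = 0
Codeword b1..b31 = 1110100111000100101010101100110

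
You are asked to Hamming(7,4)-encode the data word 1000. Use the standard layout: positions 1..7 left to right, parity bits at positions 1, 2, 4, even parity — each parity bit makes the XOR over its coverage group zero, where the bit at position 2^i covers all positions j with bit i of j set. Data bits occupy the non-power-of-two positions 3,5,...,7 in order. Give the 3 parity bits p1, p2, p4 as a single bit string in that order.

Place data bits at non-power-of-two positions: b3=1, b5=0, b6=0, b7=0.
p1 = XOR of data positions {3,5,7} = 1⊕0⊕0 = 1
p2 = XOR of data positions {3,6,7} = 1⊕0⊕0 = 1
p4 = XOR of data positions {5,6,7} = 0⊕0⊕0 = 0
Parity bits p1,p2,p4 = 110

110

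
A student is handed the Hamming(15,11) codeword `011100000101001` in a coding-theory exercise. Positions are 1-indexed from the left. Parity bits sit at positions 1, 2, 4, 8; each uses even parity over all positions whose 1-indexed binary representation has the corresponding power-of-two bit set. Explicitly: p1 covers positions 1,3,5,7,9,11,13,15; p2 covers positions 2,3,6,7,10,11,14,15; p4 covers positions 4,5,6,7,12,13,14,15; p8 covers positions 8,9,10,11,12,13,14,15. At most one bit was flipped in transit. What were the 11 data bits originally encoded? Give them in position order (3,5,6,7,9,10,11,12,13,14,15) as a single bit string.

s1: b1⊕b3⊕b5⊕b7⊕b9⊕b11⊕b13⊕b15 = 0⊕1⊕0⊕0⊕0⊕0⊕0⊕1 = 0
s2: b2⊕b3⊕b6⊕b7⊕b10⊕b11⊕b14⊕b15 = 1⊕1⊕0⊕0⊕1⊕0⊕0⊕1 = 0
s4: b4⊕b5⊕b6⊕b7⊕b12⊕b13⊕b14⊕b15 = 1⊕0⊕0⊕0⊕1⊕0⊕0⊕1 = 1
s8: b8⊕b9⊕b10⊕b11⊕b12⊕b13⊕b14⊕b15 = 0⊕0⊕1⊕0⊕1⊕0⊕0⊕1 = 1
Syndrome (s8...s1) = 1100 → position 12.
Flip bit 12: corrected codeword = 011100000100001
Data bits at positions 3,5,6,7,9,10,11,12,13,14,15: 10000100001

10000100001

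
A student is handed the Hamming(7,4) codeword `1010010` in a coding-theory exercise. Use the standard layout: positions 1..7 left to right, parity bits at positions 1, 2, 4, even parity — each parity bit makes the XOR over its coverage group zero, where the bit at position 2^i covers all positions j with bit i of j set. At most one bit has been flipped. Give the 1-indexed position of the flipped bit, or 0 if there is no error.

s1: b1⊕b3⊕b5⊕b7 = 1⊕1⊕0⊕0 = 0
s2: b2⊕b3⊕b6⊕b7 = 0⊕1⊕1⊕0 = 0
s4: b4⊕b5⊕b6⊕b7 = 0⊕0⊕1⊕0 = 1
Syndrome (s4...s1) = 100 → position 4.

4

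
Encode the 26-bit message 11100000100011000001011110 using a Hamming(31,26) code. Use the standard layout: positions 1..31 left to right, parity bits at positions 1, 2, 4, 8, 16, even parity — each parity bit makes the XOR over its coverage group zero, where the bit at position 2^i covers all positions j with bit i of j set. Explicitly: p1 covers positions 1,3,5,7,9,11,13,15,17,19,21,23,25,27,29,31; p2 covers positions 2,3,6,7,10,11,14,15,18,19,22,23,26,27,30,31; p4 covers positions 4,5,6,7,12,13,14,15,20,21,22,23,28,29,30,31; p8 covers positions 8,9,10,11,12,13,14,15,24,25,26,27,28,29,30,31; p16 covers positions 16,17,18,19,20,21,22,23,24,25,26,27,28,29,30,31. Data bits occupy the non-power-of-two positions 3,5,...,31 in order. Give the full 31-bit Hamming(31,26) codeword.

Place data bits at non-power-of-two positions: b3=1, b5=1, b6=1, b7=0, b9=0, b10=0, b11=0, b12=0, b13=1, b14=0, b15=0, b17=0, b18=1, b19=1, b20=0, b21=0, b22=0, b23=0, b24=0, b25=1, b26=0, b27=1, b28=1, b29=1, b30=1, b31=0.
p1 = XOR of data positions {3,5,7,9,11,13,15,17,19,21,23,25,27,29,31} = 1⊕1⊕0⊕0⊕0⊕1⊕0⊕0⊕1⊕0⊕0⊕1⊕1⊕1⊕0 = 1
p2 = XOR of data positions {3,6,7,10,11,14,15,18,19,22,23,26,27,30,31} = 1⊕1⊕0⊕0⊕0⊕0⊕0⊕1⊕1⊕0⊕0⊕0⊕1⊕1⊕0 = 0
p4 = XOR of data positions {5,6,7,12,13,14,15,20,21,22,23,28,29,30,31} = 1⊕1⊕0⊕0⊕1⊕0⊕0⊕0⊕0⊕0⊕0⊕1⊕1⊕1⊕0 = 0
p8 = XOR of data positions {9,10,11,12,13,14,15,24,25,26,27,28,29,30,31} = 0⊕0⊕0⊕0⊕1⊕0⊕0⊕0⊕1⊕0⊕1⊕1⊕1⊕1⊕0 = 0
p16 = XOR of data positions {17,18,19,20,21,22,23,24,25,26,27,28,29,30,31} = 0⊕1⊕1⊕0⊕0⊕0⊕0⊕0⊕1⊕0⊕1⊕1⊕1⊕1⊕0 = 1
Codeword b1..b31 = 1010110000001001011000001011110

1010110000001001011000001011110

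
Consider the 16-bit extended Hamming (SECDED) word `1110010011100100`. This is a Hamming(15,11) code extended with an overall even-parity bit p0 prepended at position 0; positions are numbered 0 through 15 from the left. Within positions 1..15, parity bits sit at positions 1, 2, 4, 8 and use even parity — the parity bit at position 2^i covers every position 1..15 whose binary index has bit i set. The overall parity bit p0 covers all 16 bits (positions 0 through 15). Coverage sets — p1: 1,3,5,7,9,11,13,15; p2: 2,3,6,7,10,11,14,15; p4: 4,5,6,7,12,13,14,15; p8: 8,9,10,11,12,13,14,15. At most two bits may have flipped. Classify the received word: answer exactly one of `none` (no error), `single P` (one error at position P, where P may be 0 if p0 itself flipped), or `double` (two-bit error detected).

none

s1: b1⊕b3⊕b5⊕b7⊕b9⊕b11⊕b13⊕b15 = 1⊕0⊕1⊕0⊕1⊕0⊕1⊕0 = 0
s2: b2⊕b3⊕b6⊕b7⊕b10⊕b11⊕b14⊕b15 = 1⊕0⊕0⊕0⊕1⊕0⊕0⊕0 = 0
s4: b4⊕b5⊕b6⊕b7⊕b12⊕b13⊕b14⊕b15 = 0⊕1⊕0⊕0⊕0⊕1⊕0⊕0 = 0
s8: b8⊕b9⊕b10⊕b11⊕b12⊕b13⊕b14⊕b15 = 1⊕1⊕1⊕0⊕0⊕1⊕0⊕0 = 0
Syndrome (s8...s1) = 0000 → position 0 (no error).
Overall parity (XOR of all 16 bits, including p0): 1⊕1⊕1⊕0⊕0⊕1⊕0⊕0⊕1⊕1⊕1⊕0⊕0⊕1⊕0⊕0 = 0
Overall=0, syndrome position=0 → no error.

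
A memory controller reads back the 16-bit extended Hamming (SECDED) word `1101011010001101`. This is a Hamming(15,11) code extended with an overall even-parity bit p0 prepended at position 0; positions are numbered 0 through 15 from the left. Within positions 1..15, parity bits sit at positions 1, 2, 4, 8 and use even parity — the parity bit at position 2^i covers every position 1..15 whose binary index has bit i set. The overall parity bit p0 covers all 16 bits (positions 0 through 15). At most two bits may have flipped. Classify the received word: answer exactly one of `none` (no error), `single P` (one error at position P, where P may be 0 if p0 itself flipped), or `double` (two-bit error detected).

single 7

s1: b1⊕b3⊕b5⊕b7⊕b9⊕b11⊕b13⊕b15 = 1⊕1⊕1⊕0⊕0⊕0⊕1⊕1 = 1
s2: b2⊕b3⊕b6⊕b7⊕b10⊕b11⊕b14⊕b15 = 0⊕1⊕1⊕0⊕0⊕0⊕0⊕1 = 1
s4: b4⊕b5⊕b6⊕b7⊕b12⊕b13⊕b14⊕b15 = 0⊕1⊕1⊕0⊕1⊕1⊕0⊕1 = 1
s8: b8⊕b9⊕b10⊕b11⊕b12⊕b13⊕b14⊕b15 = 1⊕0⊕0⊕0⊕1⊕1⊕0⊕1 = 0
Syndrome (s8...s1) = 0111 → position 7.
Overall parity (XOR of all 16 bits, including p0): 1⊕1⊕0⊕1⊕0⊕1⊕1⊕0⊕1⊕0⊕0⊕0⊕1⊕1⊕0⊕1 = 1
Overall=1, syndrome position=7 → single-bit error at position 7.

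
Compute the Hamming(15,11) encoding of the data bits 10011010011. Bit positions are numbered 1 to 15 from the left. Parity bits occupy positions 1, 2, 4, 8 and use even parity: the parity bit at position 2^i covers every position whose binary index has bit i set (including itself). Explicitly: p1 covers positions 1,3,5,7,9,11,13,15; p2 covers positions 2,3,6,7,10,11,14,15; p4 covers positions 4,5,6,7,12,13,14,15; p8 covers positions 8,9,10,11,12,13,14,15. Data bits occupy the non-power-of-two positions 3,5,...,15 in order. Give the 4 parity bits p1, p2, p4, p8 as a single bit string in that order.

Place data bits at non-power-of-two positions: b3=1, b5=0, b6=0, b7=1, b9=1, b10=0, b11=1, b12=0, b13=0, b14=1, b15=1.
p1 = XOR of data positions {3,5,7,9,11,13,15} = 1⊕0⊕1⊕1⊕1⊕0⊕1 = 1
p2 = XOR of data positions {3,6,7,10,11,14,15} = 1⊕0⊕1⊕0⊕1⊕1⊕1 = 1
p4 = XOR of data positions {5,6,7,12,13,14,15} = 0⊕0⊕1⊕0⊕0⊕1⊕1 = 1
p8 = XOR of data positions {9,10,11,12,13,14,15} = 1⊕0⊕1⊕0⊕0⊕1⊕1 = 0
Parity bits p1,p2,p4,p8 = 1110

1110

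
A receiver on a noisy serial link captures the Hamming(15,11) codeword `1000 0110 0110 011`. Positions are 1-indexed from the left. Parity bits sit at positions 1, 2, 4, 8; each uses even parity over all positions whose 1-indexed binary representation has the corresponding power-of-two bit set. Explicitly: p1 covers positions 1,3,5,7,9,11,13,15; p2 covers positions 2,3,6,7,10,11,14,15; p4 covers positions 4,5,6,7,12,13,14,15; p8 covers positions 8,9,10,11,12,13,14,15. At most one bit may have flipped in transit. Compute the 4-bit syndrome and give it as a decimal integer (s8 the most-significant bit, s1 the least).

0

s1: b1⊕b3⊕b5⊕b7⊕b9⊕b11⊕b13⊕b15 = 1⊕0⊕0⊕1⊕0⊕1⊕0⊕1 = 0
s2: b2⊕b3⊕b6⊕b7⊕b10⊕b11⊕b14⊕b15 = 0⊕0⊕1⊕1⊕1⊕1⊕1⊕1 = 0
s4: b4⊕b5⊕b6⊕b7⊕b12⊕b13⊕b14⊕b15 = 0⊕0⊕1⊕1⊕0⊕0⊕1⊕1 = 0
s8: b8⊕b9⊕b10⊕b11⊕b12⊕b13⊕b14⊕b15 = 0⊕0⊕1⊕1⊕0⊕0⊕1⊕1 = 0
Syndrome (s8...s1) = 0000 → position 0 (no error).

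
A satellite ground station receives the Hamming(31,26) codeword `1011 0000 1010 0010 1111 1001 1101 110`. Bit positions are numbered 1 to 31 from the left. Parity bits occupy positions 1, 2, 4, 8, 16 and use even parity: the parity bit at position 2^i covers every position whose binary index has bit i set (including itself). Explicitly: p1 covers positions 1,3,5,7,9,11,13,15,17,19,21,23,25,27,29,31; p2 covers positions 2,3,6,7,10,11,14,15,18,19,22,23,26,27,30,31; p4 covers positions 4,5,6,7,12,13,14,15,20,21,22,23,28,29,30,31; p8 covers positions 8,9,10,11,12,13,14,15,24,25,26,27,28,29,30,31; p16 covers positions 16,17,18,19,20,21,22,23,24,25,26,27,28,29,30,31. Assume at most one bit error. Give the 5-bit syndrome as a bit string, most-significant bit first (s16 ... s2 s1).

s1: b1⊕b3⊕b5⊕b7⊕b9⊕b11⊕b13⊕b15⊕b17⊕b19⊕b21⊕b23⊕b25⊕b27⊕b29⊕b31 = 1⊕1⊕0⊕0⊕1⊕1⊕0⊕1⊕1⊕1⊕1⊕0⊕1⊕0⊕1⊕0 = 0
s2: b2⊕b3⊕b6⊕b7⊕b10⊕b11⊕b14⊕b15⊕b18⊕b19⊕b22⊕b23⊕b26⊕b27⊕b30⊕b31 = 0⊕1⊕0⊕0⊕0⊕1⊕0⊕1⊕1⊕1⊕0⊕0⊕1⊕0⊕1⊕0 = 1
s4: b4⊕b5⊕b6⊕b7⊕b12⊕b13⊕b14⊕b15⊕b20⊕b21⊕b22⊕b23⊕b28⊕b29⊕b30⊕b31 = 1⊕0⊕0⊕0⊕0⊕0⊕0⊕1⊕1⊕1⊕0⊕0⊕1⊕1⊕1⊕0 = 1
s8: b8⊕b9⊕b10⊕b11⊕b12⊕b13⊕b14⊕b15⊕b24⊕b25⊕b26⊕b27⊕b28⊕b29⊕b30⊕b31 = 0⊕1⊕0⊕1⊕0⊕0⊕0⊕1⊕1⊕1⊕1⊕0⊕1⊕1⊕1⊕0 = 1
s16: b16⊕b17⊕b18⊕b19⊕b20⊕b21⊕b22⊕b23⊕b24⊕b25⊕b26⊕b27⊕b28⊕b29⊕b30⊕b31 = 0⊕1⊕1⊕1⊕1⊕1⊕0⊕0⊕1⊕1⊕1⊕0⊕1⊕1⊕1⊕0 = 1
Syndrome (s16...s1) = 11110 → position 30.

11110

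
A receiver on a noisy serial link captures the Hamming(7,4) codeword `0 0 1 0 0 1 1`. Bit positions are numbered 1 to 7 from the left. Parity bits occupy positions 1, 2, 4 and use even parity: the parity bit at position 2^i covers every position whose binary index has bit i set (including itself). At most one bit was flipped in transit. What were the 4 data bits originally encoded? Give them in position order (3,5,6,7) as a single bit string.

s1: b1⊕b3⊕b5⊕b7 = 0⊕1⊕0⊕1 = 0
s2: b2⊕b3⊕b6⊕b7 = 0⊕1⊕1⊕1 = 1
s4: b4⊕b5⊕b6⊕b7 = 0⊕0⊕1⊕1 = 0
Syndrome (s4...s1) = 010 → position 2.
Flip bit 2: corrected codeword = 0110011
Data bits at positions 3,5,6,7: 1011

1011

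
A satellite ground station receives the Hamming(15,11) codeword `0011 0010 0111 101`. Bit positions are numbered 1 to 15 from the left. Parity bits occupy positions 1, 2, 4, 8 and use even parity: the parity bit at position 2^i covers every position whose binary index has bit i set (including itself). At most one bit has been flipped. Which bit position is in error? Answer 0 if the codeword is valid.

15

s1: b1⊕b3⊕b5⊕b7⊕b9⊕b11⊕b13⊕b15 = 0⊕1⊕0⊕1⊕0⊕1⊕1⊕1 = 1
s2: b2⊕b3⊕b6⊕b7⊕b10⊕b11⊕b14⊕b15 = 0⊕1⊕0⊕1⊕1⊕1⊕0⊕1 = 1
s4: b4⊕b5⊕b6⊕b7⊕b12⊕b13⊕b14⊕b15 = 1⊕0⊕0⊕1⊕1⊕1⊕0⊕1 = 1
s8: b8⊕b9⊕b10⊕b11⊕b12⊕b13⊕b14⊕b15 = 0⊕0⊕1⊕1⊕1⊕1⊕0⊕1 = 1
Syndrome (s8...s1) = 1111 → position 15.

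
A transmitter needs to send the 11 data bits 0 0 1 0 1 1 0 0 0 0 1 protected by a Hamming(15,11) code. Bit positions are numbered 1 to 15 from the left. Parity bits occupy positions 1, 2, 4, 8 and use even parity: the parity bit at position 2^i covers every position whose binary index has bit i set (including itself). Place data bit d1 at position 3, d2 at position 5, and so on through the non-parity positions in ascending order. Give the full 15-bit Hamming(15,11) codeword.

010001011100001

Place data bits at non-power-of-two positions: b3=0, b5=0, b6=1, b7=0, b9=1, b10=1, b11=0, b12=0, b13=0, b14=0, b15=1.
p1 = XOR of data positions {3,5,7,9,11,13,15} = 0⊕0⊕0⊕1⊕0⊕0⊕1 = 0
p2 = XOR of data positions {3,6,7,10,11,14,15} = 0⊕1⊕0⊕1⊕0⊕0⊕1 = 1
p4 = XOR of data positions {5,6,7,12,13,14,15} = 0⊕1⊕0⊕0⊕0⊕0⊕1 = 0
p8 = XOR of data positions {9,10,11,12,13,14,15} = 1⊕1⊕0⊕0⊕0⊕0⊕1 = 1
Codeword b1..b15 = 010001011100001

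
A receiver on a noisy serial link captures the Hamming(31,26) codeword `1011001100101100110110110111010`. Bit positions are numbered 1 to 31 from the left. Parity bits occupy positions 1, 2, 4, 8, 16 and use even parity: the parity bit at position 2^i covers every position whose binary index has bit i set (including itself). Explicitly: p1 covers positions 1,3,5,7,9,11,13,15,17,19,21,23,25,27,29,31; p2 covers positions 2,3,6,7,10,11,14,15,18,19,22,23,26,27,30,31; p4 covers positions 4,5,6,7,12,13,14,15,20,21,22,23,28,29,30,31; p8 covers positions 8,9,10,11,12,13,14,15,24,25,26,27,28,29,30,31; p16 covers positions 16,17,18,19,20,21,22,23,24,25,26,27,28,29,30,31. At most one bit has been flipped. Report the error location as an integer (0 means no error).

15

s1: b1⊕b3⊕b5⊕b7⊕b9⊕b11⊕b13⊕b15⊕b17⊕b19⊕b21⊕b23⊕b25⊕b27⊕b29⊕b31 = 1⊕1⊕0⊕1⊕0⊕1⊕1⊕0⊕1⊕0⊕1⊕1⊕0⊕1⊕0⊕0 = 1
s2: b2⊕b3⊕b6⊕b7⊕b10⊕b11⊕b14⊕b15⊕b18⊕b19⊕b22⊕b23⊕b26⊕b27⊕b30⊕b31 = 0⊕1⊕0⊕1⊕0⊕1⊕1⊕0⊕1⊕0⊕0⊕1⊕1⊕1⊕1⊕0 = 1
s4: b4⊕b5⊕b6⊕b7⊕b12⊕b13⊕b14⊕b15⊕b20⊕b21⊕b22⊕b23⊕b28⊕b29⊕b30⊕b31 = 1⊕0⊕0⊕1⊕0⊕1⊕1⊕0⊕1⊕1⊕0⊕1⊕1⊕0⊕1⊕0 = 1
s8: b8⊕b9⊕b10⊕b11⊕b12⊕b13⊕b14⊕b15⊕b24⊕b25⊕b26⊕b27⊕b28⊕b29⊕b30⊕b31 = 1⊕0⊕0⊕1⊕0⊕1⊕1⊕0⊕1⊕0⊕1⊕1⊕1⊕0⊕1⊕0 = 1
s16: b16⊕b17⊕b18⊕b19⊕b20⊕b21⊕b22⊕b23⊕b24⊕b25⊕b26⊕b27⊕b28⊕b29⊕b30⊕b31 = 0⊕1⊕1⊕0⊕1⊕1⊕0⊕1⊕1⊕0⊕1⊕1⊕1⊕0⊕1⊕0 = 0
Syndrome (s16...s1) = 01111 → position 15.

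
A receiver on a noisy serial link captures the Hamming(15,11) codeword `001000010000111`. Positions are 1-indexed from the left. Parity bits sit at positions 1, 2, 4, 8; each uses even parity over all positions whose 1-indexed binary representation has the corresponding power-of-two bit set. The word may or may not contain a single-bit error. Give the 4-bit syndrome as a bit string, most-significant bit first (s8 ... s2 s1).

s1: b1⊕b3⊕b5⊕b7⊕b9⊕b11⊕b13⊕b15 = 0⊕1⊕0⊕0⊕0⊕0⊕1⊕1 = 1
s2: b2⊕b3⊕b6⊕b7⊕b10⊕b11⊕b14⊕b15 = 0⊕1⊕0⊕0⊕0⊕0⊕1⊕1 = 1
s4: b4⊕b5⊕b6⊕b7⊕b12⊕b13⊕b14⊕b15 = 0⊕0⊕0⊕0⊕0⊕1⊕1⊕1 = 1
s8: b8⊕b9⊕b10⊕b11⊕b12⊕b13⊕b14⊕b15 = 1⊕0⊕0⊕0⊕0⊕1⊕1⊕1 = 0
Syndrome (s8...s1) = 0111 → position 7.

0111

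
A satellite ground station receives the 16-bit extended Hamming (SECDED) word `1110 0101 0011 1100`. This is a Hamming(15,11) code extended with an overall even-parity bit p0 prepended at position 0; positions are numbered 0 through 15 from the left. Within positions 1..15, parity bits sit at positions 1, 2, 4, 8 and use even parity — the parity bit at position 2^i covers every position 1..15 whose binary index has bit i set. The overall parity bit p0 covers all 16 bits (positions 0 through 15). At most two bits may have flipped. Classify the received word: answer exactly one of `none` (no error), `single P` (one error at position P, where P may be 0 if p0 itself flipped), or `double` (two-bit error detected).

single 1

s1: b1⊕b3⊕b5⊕b7⊕b9⊕b11⊕b13⊕b15 = 1⊕0⊕1⊕1⊕0⊕1⊕1⊕0 = 1
s2: b2⊕b3⊕b6⊕b7⊕b10⊕b11⊕b14⊕b15 = 1⊕0⊕0⊕1⊕1⊕1⊕0⊕0 = 0
s4: b4⊕b5⊕b6⊕b7⊕b12⊕b13⊕b14⊕b15 = 0⊕1⊕0⊕1⊕1⊕1⊕0⊕0 = 0
s8: b8⊕b9⊕b10⊕b11⊕b12⊕b13⊕b14⊕b15 = 0⊕0⊕1⊕1⊕1⊕1⊕0⊕0 = 0
Syndrome (s8...s1) = 0001 → position 1.
Overall parity (XOR of all 16 bits, including p0): 1⊕1⊕1⊕0⊕0⊕1⊕0⊕1⊕0⊕0⊕1⊕1⊕1⊕1⊕0⊕0 = 1
Overall=1, syndrome position=1 → single-bit error at position 1.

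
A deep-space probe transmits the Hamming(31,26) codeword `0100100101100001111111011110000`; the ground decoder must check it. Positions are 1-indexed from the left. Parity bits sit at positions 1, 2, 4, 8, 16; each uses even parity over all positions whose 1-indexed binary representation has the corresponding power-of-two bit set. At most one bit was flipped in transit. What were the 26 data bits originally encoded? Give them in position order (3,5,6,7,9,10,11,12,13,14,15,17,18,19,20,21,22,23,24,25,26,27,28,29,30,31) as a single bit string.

s1: b1⊕b3⊕b5⊕b7⊕b9⊕b11⊕b13⊕b15⊕b17⊕b19⊕b21⊕b23⊕b25⊕b27⊕b29⊕b31 = 0⊕0⊕1⊕0⊕0⊕1⊕0⊕0⊕1⊕1⊕1⊕0⊕1⊕1⊕0⊕0 = 1
s2: b2⊕b3⊕b6⊕b7⊕b10⊕b11⊕b14⊕b15⊕b18⊕b19⊕b22⊕b23⊕b26⊕b27⊕b30⊕b31 = 1⊕0⊕0⊕0⊕1⊕1⊕0⊕0⊕1⊕1⊕1⊕0⊕1⊕1⊕0⊕0 = 0
s4: b4⊕b5⊕b6⊕b7⊕b12⊕b13⊕b14⊕b15⊕b20⊕b21⊕b22⊕b23⊕b28⊕b29⊕b30⊕b31 = 0⊕1⊕0⊕0⊕0⊕0⊕0⊕0⊕1⊕1⊕1⊕0⊕0⊕0⊕0⊕0 = 0
s8: b8⊕b9⊕b10⊕b11⊕b12⊕b13⊕b14⊕b15⊕b24⊕b25⊕b26⊕b27⊕b28⊕b29⊕b30⊕b31 = 1⊕0⊕1⊕1⊕0⊕0⊕0⊕0⊕1⊕1⊕1⊕1⊕0⊕0⊕0⊕0 = 1
s16: b16⊕b17⊕b18⊕b19⊕b20⊕b21⊕b22⊕b23⊕b24⊕b25⊕b26⊕b27⊕b28⊕b29⊕b30⊕b31 = 1⊕1⊕1⊕1⊕1⊕1⊕1⊕0⊕1⊕1⊕1⊕1⊕0⊕0⊕0⊕0 = 1
Syndrome (s16...s1) = 11001 → position 25.
Flip bit 25: corrected codeword = 0100100101100001111111010110000
Data bits at positions 3,5,6,7,9,10,11,12,13,14,15,17,18,19,20,21,22,23,24,25,26,27,28,29,30,31: 01000110000111111010110000

01000110000111111010110000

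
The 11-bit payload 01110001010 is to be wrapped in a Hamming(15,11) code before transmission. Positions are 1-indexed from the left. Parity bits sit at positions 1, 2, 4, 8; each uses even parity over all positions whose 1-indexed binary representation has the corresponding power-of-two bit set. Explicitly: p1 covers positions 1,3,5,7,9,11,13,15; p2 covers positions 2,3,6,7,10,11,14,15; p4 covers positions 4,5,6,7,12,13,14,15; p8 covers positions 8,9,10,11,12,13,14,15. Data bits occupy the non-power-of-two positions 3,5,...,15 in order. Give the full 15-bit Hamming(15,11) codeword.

Place data bits at non-power-of-two positions: b3=0, b5=1, b6=1, b7=1, b9=0, b10=0, b11=0, b12=1, b13=0, b14=1, b15=0.
p1 = XOR of data positions {3,5,7,9,11,13,15} = 0⊕1⊕1⊕0⊕0⊕0⊕0 = 0
p2 = XOR of data positions {3,6,7,10,11,14,15} = 0⊕1⊕1⊕0⊕0⊕1⊕0 = 1
p4 = XOR of data positions {5,6,7,12,13,14,15} = 1⊕1⊕1⊕1⊕0⊕1⊕0 = 1
p8 = XOR of data positions {9,10,11,12,13,14,15} = 0⊕0⊕0⊕1⊕0⊕1⊕0 = 0
Codeword b1..b15 = 010111100001010

010111100001010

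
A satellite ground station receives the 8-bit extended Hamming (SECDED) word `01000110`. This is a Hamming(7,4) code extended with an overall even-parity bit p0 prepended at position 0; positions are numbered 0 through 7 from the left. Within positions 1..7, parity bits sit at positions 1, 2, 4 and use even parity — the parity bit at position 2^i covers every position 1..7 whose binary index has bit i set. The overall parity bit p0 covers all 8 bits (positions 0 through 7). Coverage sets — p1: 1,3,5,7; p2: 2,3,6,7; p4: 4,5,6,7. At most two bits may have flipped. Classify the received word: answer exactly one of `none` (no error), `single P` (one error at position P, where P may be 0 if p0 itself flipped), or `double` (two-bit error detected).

s1: b1⊕b3⊕b5⊕b7 = 1⊕0⊕1⊕0 = 0
s2: b2⊕b3⊕b6⊕b7 = 0⊕0⊕1⊕0 = 1
s4: b4⊕b5⊕b6⊕b7 = 0⊕1⊕1⊕0 = 0
Syndrome (s4...s1) = 010 → position 2.
Overall parity (XOR of all 8 bits, including p0): 0⊕1⊕0⊕0⊕0⊕1⊕1⊕0 = 1
Overall=1, syndrome position=2 → single-bit error at position 2.

single 2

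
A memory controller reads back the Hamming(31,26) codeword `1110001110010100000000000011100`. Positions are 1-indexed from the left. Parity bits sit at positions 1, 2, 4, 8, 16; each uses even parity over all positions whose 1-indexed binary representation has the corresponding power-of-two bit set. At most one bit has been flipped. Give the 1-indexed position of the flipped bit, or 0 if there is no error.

s1: b1⊕b3⊕b5⊕b7⊕b9⊕b11⊕b13⊕b15⊕b17⊕b19⊕b21⊕b23⊕b25⊕b27⊕b29⊕b31 = 1⊕1⊕0⊕1⊕1⊕0⊕0⊕0⊕0⊕0⊕0⊕0⊕0⊕1⊕1⊕0 = 0
s2: b2⊕b3⊕b6⊕b7⊕b10⊕b11⊕b14⊕b15⊕b18⊕b19⊕b22⊕b23⊕b26⊕b27⊕b30⊕b31 = 1⊕1⊕0⊕1⊕0⊕0⊕1⊕0⊕0⊕0⊕0⊕0⊕0⊕1⊕0⊕0 = 1
s4: b4⊕b5⊕b6⊕b7⊕b12⊕b13⊕b14⊕b15⊕b20⊕b21⊕b22⊕b23⊕b28⊕b29⊕b30⊕b31 = 0⊕0⊕0⊕1⊕1⊕0⊕1⊕0⊕0⊕0⊕0⊕0⊕1⊕1⊕0⊕0 = 1
s8: b8⊕b9⊕b10⊕b11⊕b12⊕b13⊕b14⊕b15⊕b24⊕b25⊕b26⊕b27⊕b28⊕b29⊕b30⊕b31 = 1⊕1⊕0⊕0⊕1⊕0⊕1⊕0⊕0⊕0⊕0⊕1⊕1⊕1⊕0⊕0 = 1
s16: b16⊕b17⊕b18⊕b19⊕b20⊕b21⊕b22⊕b23⊕b24⊕b25⊕b26⊕b27⊕b28⊕b29⊕b30⊕b31 = 0⊕0⊕0⊕0⊕0⊕0⊕0⊕0⊕0⊕0⊕0⊕1⊕1⊕1⊕0⊕0 = 1
Syndrome (s16...s1) = 11110 → position 30.

30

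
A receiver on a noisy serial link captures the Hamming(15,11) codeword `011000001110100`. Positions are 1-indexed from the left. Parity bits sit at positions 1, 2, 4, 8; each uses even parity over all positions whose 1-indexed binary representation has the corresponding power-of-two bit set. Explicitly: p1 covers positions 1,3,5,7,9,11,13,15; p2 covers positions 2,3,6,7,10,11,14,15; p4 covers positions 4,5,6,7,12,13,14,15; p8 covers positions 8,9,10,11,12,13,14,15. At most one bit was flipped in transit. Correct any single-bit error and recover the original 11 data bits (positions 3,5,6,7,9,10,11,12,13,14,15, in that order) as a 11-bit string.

s1: b1⊕b3⊕b5⊕b7⊕b9⊕b11⊕b13⊕b15 = 0⊕1⊕0⊕0⊕1⊕1⊕1⊕0 = 0
s2: b2⊕b3⊕b6⊕b7⊕b10⊕b11⊕b14⊕b15 = 1⊕1⊕0⊕0⊕1⊕1⊕0⊕0 = 0
s4: b4⊕b5⊕b6⊕b7⊕b12⊕b13⊕b14⊕b15 = 0⊕0⊕0⊕0⊕0⊕1⊕0⊕0 = 1
s8: b8⊕b9⊕b10⊕b11⊕b12⊕b13⊕b14⊕b15 = 0⊕1⊕1⊕1⊕0⊕1⊕0⊕0 = 0
Syndrome (s8...s1) = 0100 → position 4.
Flip bit 4: corrected codeword = 011100001110100
Data bits at positions 3,5,6,7,9,10,11,12,13,14,15: 10001110100

10001110100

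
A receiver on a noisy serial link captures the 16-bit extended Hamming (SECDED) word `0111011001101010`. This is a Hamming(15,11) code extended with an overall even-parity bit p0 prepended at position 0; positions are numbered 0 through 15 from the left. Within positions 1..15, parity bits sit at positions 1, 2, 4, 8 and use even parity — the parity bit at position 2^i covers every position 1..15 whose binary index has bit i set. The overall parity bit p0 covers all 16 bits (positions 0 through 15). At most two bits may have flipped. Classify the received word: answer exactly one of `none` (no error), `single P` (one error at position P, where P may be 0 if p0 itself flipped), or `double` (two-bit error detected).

single 2

s1: b1⊕b3⊕b5⊕b7⊕b9⊕b11⊕b13⊕b15 = 1⊕1⊕1⊕0⊕1⊕0⊕0⊕0 = 0
s2: b2⊕b3⊕b6⊕b7⊕b10⊕b11⊕b14⊕b15 = 1⊕1⊕1⊕0⊕1⊕0⊕1⊕0 = 1
s4: b4⊕b5⊕b6⊕b7⊕b12⊕b13⊕b14⊕b15 = 0⊕1⊕1⊕0⊕1⊕0⊕1⊕0 = 0
s8: b8⊕b9⊕b10⊕b11⊕b12⊕b13⊕b14⊕b15 = 0⊕1⊕1⊕0⊕1⊕0⊕1⊕0 = 0
Syndrome (s8...s1) = 0010 → position 2.
Overall parity (XOR of all 16 bits, including p0): 0⊕1⊕1⊕1⊕0⊕1⊕1⊕0⊕0⊕1⊕1⊕0⊕1⊕0⊕1⊕0 = 1
Overall=1, syndrome position=2 → single-bit error at position 2.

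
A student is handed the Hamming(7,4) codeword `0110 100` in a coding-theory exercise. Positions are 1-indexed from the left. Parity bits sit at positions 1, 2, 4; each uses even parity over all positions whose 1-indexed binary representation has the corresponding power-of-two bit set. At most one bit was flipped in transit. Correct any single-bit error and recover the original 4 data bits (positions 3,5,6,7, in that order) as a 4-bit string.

s1: b1⊕b3⊕b5⊕b7 = 0⊕1⊕1⊕0 = 0
s2: b2⊕b3⊕b6⊕b7 = 1⊕1⊕0⊕0 = 0
s4: b4⊕b5⊕b6⊕b7 = 0⊕1⊕0⊕0 = 1
Syndrome (s4...s1) = 100 → position 4.
Flip bit 4: corrected codeword = 0111100
Data bits at positions 3,5,6,7: 1100

1100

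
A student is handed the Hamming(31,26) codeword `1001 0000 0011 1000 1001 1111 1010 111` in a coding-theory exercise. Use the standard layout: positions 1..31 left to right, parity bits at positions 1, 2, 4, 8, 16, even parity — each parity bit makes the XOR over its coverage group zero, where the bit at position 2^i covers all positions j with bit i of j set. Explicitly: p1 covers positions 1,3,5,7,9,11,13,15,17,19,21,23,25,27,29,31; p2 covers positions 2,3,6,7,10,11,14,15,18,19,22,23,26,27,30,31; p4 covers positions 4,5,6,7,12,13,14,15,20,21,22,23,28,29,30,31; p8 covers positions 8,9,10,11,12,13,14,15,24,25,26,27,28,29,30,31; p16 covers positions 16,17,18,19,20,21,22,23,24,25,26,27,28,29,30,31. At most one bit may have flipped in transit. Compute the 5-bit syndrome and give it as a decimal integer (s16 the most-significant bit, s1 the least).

s1: b1⊕b3⊕b5⊕b7⊕b9⊕b11⊕b13⊕b15⊕b17⊕b19⊕b21⊕b23⊕b25⊕b27⊕b29⊕b31 = 1⊕0⊕0⊕0⊕0⊕1⊕1⊕0⊕1⊕0⊕1⊕1⊕1⊕1⊕1⊕1 = 0
s2: b2⊕b3⊕b6⊕b7⊕b10⊕b11⊕b14⊕b15⊕b18⊕b19⊕b22⊕b23⊕b26⊕b27⊕b30⊕b31 = 0⊕0⊕0⊕0⊕0⊕1⊕0⊕0⊕0⊕0⊕1⊕1⊕0⊕1⊕1⊕1 = 0
s4: b4⊕b5⊕b6⊕b7⊕b12⊕b13⊕b14⊕b15⊕b20⊕b21⊕b22⊕b23⊕b28⊕b29⊕b30⊕b31 = 1⊕0⊕0⊕0⊕1⊕1⊕0⊕0⊕1⊕1⊕1⊕1⊕0⊕1⊕1⊕1 = 0
s8: b8⊕b9⊕b10⊕b11⊕b12⊕b13⊕b14⊕b15⊕b24⊕b25⊕b26⊕b27⊕b28⊕b29⊕b30⊕b31 = 0⊕0⊕0⊕1⊕1⊕1⊕0⊕0⊕1⊕1⊕0⊕1⊕0⊕1⊕1⊕1 = 1
s16: b16⊕b17⊕b18⊕b19⊕b20⊕b21⊕b22⊕b23⊕b24⊕b25⊕b26⊕b27⊕b28⊕b29⊕b30⊕b31 = 0⊕1⊕0⊕0⊕1⊕1⊕1⊕1⊕1⊕1⊕0⊕1⊕0⊕1⊕1⊕1 = 1
Syndrome (s16...s1) = 11000 → position 24.

24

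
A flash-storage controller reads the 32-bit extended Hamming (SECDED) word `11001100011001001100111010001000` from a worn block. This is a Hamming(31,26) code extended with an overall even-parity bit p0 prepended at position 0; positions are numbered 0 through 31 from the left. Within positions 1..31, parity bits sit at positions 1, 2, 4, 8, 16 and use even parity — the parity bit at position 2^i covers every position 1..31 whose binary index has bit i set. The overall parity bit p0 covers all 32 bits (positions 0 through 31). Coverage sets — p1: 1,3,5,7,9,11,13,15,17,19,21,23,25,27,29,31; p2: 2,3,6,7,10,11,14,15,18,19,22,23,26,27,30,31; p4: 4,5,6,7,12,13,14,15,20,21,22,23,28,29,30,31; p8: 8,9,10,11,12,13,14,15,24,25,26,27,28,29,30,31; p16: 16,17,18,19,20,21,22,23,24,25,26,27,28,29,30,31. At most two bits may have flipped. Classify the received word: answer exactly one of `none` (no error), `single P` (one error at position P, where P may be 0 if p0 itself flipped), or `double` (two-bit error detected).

s1: b1⊕b3⊕b5⊕b7⊕b9⊕b11⊕b13⊕b15⊕b17⊕b19⊕b21⊕b23⊕b25⊕b27⊕b29⊕b31 = 1⊕0⊕1⊕0⊕1⊕0⊕1⊕0⊕1⊕0⊕1⊕0⊕0⊕0⊕0⊕0 = 0
s2: b2⊕b3⊕b6⊕b7⊕b10⊕b11⊕b14⊕b15⊕b18⊕b19⊕b22⊕b23⊕b26⊕b27⊕b30⊕b31 = 0⊕0⊕0⊕0⊕1⊕0⊕0⊕0⊕0⊕0⊕1⊕0⊕0⊕0⊕0⊕0 = 0
s4: b4⊕b5⊕b6⊕b7⊕b12⊕b13⊕b14⊕b15⊕b20⊕b21⊕b22⊕b23⊕b28⊕b29⊕b30⊕b31 = 1⊕1⊕0⊕0⊕0⊕1⊕0⊕0⊕1⊕1⊕1⊕0⊕1⊕0⊕0⊕0 = 1
s8: b8⊕b9⊕b10⊕b11⊕b12⊕b13⊕b14⊕b15⊕b24⊕b25⊕b26⊕b27⊕b28⊕b29⊕b30⊕b31 = 0⊕1⊕1⊕0⊕0⊕1⊕0⊕0⊕1⊕0⊕0⊕0⊕1⊕0⊕0⊕0 = 1
s16: b16⊕b17⊕b18⊕b19⊕b20⊕b21⊕b22⊕b23⊕b24⊕b25⊕b26⊕b27⊕b28⊕b29⊕b30⊕b31 = 1⊕1⊕0⊕0⊕1⊕1⊕1⊕0⊕1⊕0⊕0⊕0⊕1⊕0⊕0⊕0 = 1
Syndrome (s16...s1) = 11100 → position 28.
Overall parity (XOR of all 32 bits, including p0): 1⊕1⊕0⊕0⊕1⊕1⊕0⊕0⊕0⊕1⊕1⊕0⊕0⊕1⊕0⊕0⊕1⊕1⊕0⊕0⊕1⊕1⊕1⊕0⊕1⊕0⊕0⊕0⊕1⊕0⊕0⊕0 = 0
Overall=0, syndrome position=28 → double-bit error detected (uncorrectable).

double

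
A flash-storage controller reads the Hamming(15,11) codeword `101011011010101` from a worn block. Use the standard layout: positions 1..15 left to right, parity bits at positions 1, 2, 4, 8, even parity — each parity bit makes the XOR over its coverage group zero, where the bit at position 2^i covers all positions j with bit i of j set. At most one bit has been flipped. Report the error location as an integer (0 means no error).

s1: b1⊕b3⊕b5⊕b7⊕b9⊕b11⊕b13⊕b15 = 1⊕1⊕1⊕0⊕1⊕1⊕1⊕1 = 1
s2: b2⊕b3⊕b6⊕b7⊕b10⊕b11⊕b14⊕b15 = 0⊕1⊕1⊕0⊕0⊕1⊕0⊕1 = 0
s4: b4⊕b5⊕b6⊕b7⊕b12⊕b13⊕b14⊕b15 = 0⊕1⊕1⊕0⊕0⊕1⊕0⊕1 = 0
s8: b8⊕b9⊕b10⊕b11⊕b12⊕b13⊕b14⊕b15 = 1⊕1⊕0⊕1⊕0⊕1⊕0⊕1 = 1
Syndrome (s8...s1) = 1001 → position 9.

9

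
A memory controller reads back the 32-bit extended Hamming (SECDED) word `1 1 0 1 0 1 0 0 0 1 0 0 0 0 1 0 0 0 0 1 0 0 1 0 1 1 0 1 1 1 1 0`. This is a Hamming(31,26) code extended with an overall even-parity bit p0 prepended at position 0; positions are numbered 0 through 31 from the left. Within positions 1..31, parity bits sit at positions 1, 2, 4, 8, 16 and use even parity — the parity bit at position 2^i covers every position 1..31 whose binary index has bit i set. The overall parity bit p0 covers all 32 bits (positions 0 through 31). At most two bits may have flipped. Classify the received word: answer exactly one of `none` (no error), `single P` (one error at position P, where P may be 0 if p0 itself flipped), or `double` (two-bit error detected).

s1: b1⊕b3⊕b5⊕b7⊕b9⊕b11⊕b13⊕b15⊕b17⊕b19⊕b21⊕b23⊕b25⊕b27⊕b29⊕b31 = 1⊕1⊕1⊕0⊕1⊕0⊕0⊕0⊕0⊕1⊕0⊕0⊕1⊕1⊕1⊕0 = 0
s2: b2⊕b3⊕b6⊕b7⊕b10⊕b11⊕b14⊕b15⊕b18⊕b19⊕b22⊕b23⊕b26⊕b27⊕b30⊕b31 = 0⊕1⊕0⊕0⊕0⊕0⊕1⊕0⊕0⊕1⊕1⊕0⊕0⊕1⊕1⊕0 = 0
s4: b4⊕b5⊕b6⊕b7⊕b12⊕b13⊕b14⊕b15⊕b20⊕b21⊕b22⊕b23⊕b28⊕b29⊕b30⊕b31 = 0⊕1⊕0⊕0⊕0⊕0⊕1⊕0⊕0⊕0⊕1⊕0⊕1⊕1⊕1⊕0 = 0
s8: b8⊕b9⊕b10⊕b11⊕b12⊕b13⊕b14⊕b15⊕b24⊕b25⊕b26⊕b27⊕b28⊕b29⊕b30⊕b31 = 0⊕1⊕0⊕0⊕0⊕0⊕1⊕0⊕1⊕1⊕0⊕1⊕1⊕1⊕1⊕0 = 0
s16: b16⊕b17⊕b18⊕b19⊕b20⊕b21⊕b22⊕b23⊕b24⊕b25⊕b26⊕b27⊕b28⊕b29⊕b30⊕b31 = 0⊕0⊕0⊕1⊕0⊕0⊕1⊕0⊕1⊕1⊕0⊕1⊕1⊕1⊕1⊕0 = 0
Syndrome (s16...s1) = 00000 → position 0 (no error).
Overall parity (XOR of all 32 bits, including p0): 1⊕1⊕0⊕1⊕0⊕1⊕0⊕0⊕0⊕1⊕0⊕0⊕0⊕0⊕1⊕0⊕0⊕0⊕0⊕1⊕0⊕0⊕1⊕0⊕1⊕1⊕0⊕1⊕1⊕1⊕1⊕0 = 0
Overall=0, syndrome position=0 → no error.

none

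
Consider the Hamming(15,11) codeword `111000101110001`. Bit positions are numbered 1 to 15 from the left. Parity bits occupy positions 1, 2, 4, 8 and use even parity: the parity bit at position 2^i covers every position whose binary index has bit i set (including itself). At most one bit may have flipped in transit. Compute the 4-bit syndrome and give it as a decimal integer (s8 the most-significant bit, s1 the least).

s1: b1⊕b3⊕b5⊕b7⊕b9⊕b11⊕b13⊕b15 = 1⊕1⊕0⊕1⊕1⊕1⊕0⊕1 = 0
s2: b2⊕b3⊕b6⊕b7⊕b10⊕b11⊕b14⊕b15 = 1⊕1⊕0⊕1⊕1⊕1⊕0⊕1 = 0
s4: b4⊕b5⊕b6⊕b7⊕b12⊕b13⊕b14⊕b15 = 0⊕0⊕0⊕1⊕0⊕0⊕0⊕1 = 0
s8: b8⊕b9⊕b10⊕b11⊕b12⊕b13⊕b14⊕b15 = 0⊕1⊕1⊕1⊕0⊕0⊕0⊕1 = 0
Syndrome (s8...s1) = 0000 → position 0 (no error).

0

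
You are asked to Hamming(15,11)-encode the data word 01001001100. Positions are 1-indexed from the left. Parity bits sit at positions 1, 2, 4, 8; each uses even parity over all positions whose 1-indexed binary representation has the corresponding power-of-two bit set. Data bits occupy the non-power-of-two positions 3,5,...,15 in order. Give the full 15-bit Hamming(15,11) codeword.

Place data bits at non-power-of-two positions: b3=0, b5=1, b6=0, b7=0, b9=1, b10=0, b11=0, b12=1, b13=1, b14=0, b15=0.
p1 = XOR of data positions {3,5,7,9,11,13,15} = 0⊕1⊕0⊕1⊕0⊕1⊕0 = 1
p2 = XOR of data positions {3,6,7,10,11,14,15} = 0⊕0⊕0⊕0⊕0⊕0⊕0 = 0
p4 = XOR of data positions {5,6,7,12,13,14,15} = 1⊕0⊕0⊕1⊕1⊕0⊕0 = 1
p8 = XOR of data positions {9,10,11,12,13,14,15} = 1⊕0⊕0⊕1⊕1⊕0⊕0 = 1
Codeword b1..b15 = 100110011001100

100110011001100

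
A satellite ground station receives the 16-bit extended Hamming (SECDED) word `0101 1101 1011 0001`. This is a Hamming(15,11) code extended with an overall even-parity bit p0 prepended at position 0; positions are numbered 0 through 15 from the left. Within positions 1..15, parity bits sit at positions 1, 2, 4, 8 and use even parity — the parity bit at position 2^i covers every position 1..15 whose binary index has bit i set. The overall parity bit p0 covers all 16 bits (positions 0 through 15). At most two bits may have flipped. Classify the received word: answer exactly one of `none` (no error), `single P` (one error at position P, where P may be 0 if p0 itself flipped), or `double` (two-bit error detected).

s1: b1⊕b3⊕b5⊕b7⊕b9⊕b11⊕b13⊕b15 = 1⊕1⊕1⊕1⊕0⊕1⊕0⊕1 = 0
s2: b2⊕b3⊕b6⊕b7⊕b10⊕b11⊕b14⊕b15 = 0⊕1⊕0⊕1⊕1⊕1⊕0⊕1 = 1
s4: b4⊕b5⊕b6⊕b7⊕b12⊕b13⊕b14⊕b15 = 1⊕1⊕0⊕1⊕0⊕0⊕0⊕1 = 0
s8: b8⊕b9⊕b10⊕b11⊕b12⊕b13⊕b14⊕b15 = 1⊕0⊕1⊕1⊕0⊕0⊕0⊕1 = 0
Syndrome (s8...s1) = 0010 → position 2.
Overall parity (XOR of all 16 bits, including p0): 0⊕1⊕0⊕1⊕1⊕1⊕0⊕1⊕1⊕0⊕1⊕1⊕0⊕0⊕0⊕1 = 1
Overall=1, syndrome position=2 → single-bit error at position 2.

single 2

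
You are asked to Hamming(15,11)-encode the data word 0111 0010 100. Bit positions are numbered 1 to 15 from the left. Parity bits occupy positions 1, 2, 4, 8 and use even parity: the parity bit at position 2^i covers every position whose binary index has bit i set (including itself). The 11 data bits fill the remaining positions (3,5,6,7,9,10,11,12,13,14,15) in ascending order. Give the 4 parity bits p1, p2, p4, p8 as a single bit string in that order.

0100

Place data bits at non-power-of-two positions: b3=0, b5=1, b6=1, b7=1, b9=0, b10=0, b11=1, b12=0, b13=1, b14=0, b15=0.
p1 = XOR of data positions {3,5,7,9,11,13,15} = 0⊕1⊕1⊕0⊕1⊕1⊕0 = 0
p2 = XOR of data positions {3,6,7,10,11,14,15} = 0⊕1⊕1⊕0⊕1⊕0⊕0 = 1
p4 = XOR of data positions {5,6,7,12,13,14,15} = 1⊕1⊕1⊕0⊕1⊕0⊕0 = 0
p8 = XOR of data positions {9,10,11,12,13,14,15} = 0⊕0⊕1⊕0⊕1⊕0⊕0 = 0
Parity bits p1,p2,p4,p8 = 0100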